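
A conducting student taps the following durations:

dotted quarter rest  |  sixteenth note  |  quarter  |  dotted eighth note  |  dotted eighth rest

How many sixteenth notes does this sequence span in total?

Express everything in sixteenth notes: dotted quarter rest = 6; sixteenth note = 1; quarter = 4; dotted eighth note = 3; dotted eighth rest = 3.
Altogether 6 + 1 + 4 + 3 + 3 = 17 sixteenth notes.

17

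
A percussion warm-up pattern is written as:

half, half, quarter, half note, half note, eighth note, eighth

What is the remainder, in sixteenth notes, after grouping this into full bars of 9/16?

One bar of 9/16 = 9 sixteenth notes.
Express everything in sixteenth notes: half = 8; half = 8; quarter = 4; half note = 8; half note = 8; eighth note = 2; eighth = 2.
Total: 8 + 8 + 4 + 8 + 8 + 2 + 2 = 40.
40 ÷ 9 = 4 complete bars with 4 sixteenth notes remaining.

4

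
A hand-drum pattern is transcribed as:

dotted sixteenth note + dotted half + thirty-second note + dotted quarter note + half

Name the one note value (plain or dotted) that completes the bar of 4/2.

quarter note

The bar of 4/2 = 64 thirty-second notes.
Express everything in thirty-second notes: dotted sixteenth note = 3; dotted half = 24; thirty-second note = 1; dotted quarter note = 12; half = 16.
Adding: 3 + 24 + 1 + 12 + 16 = 56.
Remaining: 64 − 56 = 8 thirty-second notes, which is a quarter note.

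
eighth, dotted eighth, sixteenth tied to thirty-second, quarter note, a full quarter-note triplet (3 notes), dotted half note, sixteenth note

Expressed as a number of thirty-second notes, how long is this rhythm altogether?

Each duration in thirty-second notes: eighth = 4; dotted eighth = 6; sixteenth tied to thirty-second (sixteenth + thirty-second) = 3; quarter note = 8; a full quarter-note triplet (3 notes) (three triplet quarters span one half) = 16; dotted half note = 24; sixteenth note = 2.
Adding: 4 + 6 + 3 + 8 + 16 + 24 + 2 = 63 thirty-second notes.

63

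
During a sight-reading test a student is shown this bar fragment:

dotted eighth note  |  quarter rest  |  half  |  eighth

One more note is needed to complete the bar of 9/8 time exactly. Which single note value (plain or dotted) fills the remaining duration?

The bar of 9/8 = 18 sixteenth notes.
Convert each value to sixteenth notes: dotted eighth note = 3; quarter rest = 4; half = 8; eighth = 2.
Total: 3 + 4 + 8 + 2 = 17.
Remaining: 18 − 17 = 1 sixteenth note, which is a sixteenth note.

sixteenth note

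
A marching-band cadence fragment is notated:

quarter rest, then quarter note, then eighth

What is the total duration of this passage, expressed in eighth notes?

Express everything in eighth notes: quarter rest = 2; quarter note = 2; eighth = 1.
Altogether 2 + 2 + 1 = 5 eighth notes.

5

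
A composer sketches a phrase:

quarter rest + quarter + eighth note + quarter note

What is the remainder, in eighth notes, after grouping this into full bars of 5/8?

2

One bar of 5/8 = 5 eighth notes.
Express everything in eighth notes: quarter rest = 2; quarter = 2; eighth note = 1; quarter note = 2.
Adding: 2 + 2 + 1 + 2 = 7.
7 ÷ 5 = 1 complete bar with 2 eighth notes remaining.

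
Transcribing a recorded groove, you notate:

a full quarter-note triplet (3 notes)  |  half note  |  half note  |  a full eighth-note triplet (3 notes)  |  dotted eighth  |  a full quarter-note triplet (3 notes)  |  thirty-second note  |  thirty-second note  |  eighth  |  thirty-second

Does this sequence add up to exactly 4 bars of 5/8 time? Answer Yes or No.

No

One bar of 5/8 = 20 thirty-second notes, so 4 bars = 80.
Working in thirty-second notes: a full quarter-note triplet (3 notes) (three triplet quarters span one half) = 16; half note = 16; half note = 16; a full eighth-note triplet (3 notes) (three triplet eighths span one quarter) = 8; dotted eighth = 6; a full quarter-note triplet (3 notes) (three triplet quarters span one half) = 16; thirty-second note = 1; thirty-second note = 1; eighth = 4; thirty-second = 1.
Sum: 16 + 16 + 16 + 8 + 6 + 16 + 1 + 1 + 4 + 1 = 85.
85 exceeds 80, so the answer is No.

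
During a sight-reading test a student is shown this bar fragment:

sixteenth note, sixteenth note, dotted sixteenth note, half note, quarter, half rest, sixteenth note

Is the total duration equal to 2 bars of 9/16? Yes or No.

One bar of 9/16 = 18 thirty-second notes, so 2 bars = 36.
In thirty-second notes: sixteenth note = 2; sixteenth note = 2; dotted sixteenth note = 3; half note = 16; quarter = 8; half rest = 16; sixteenth note = 2.
Adding: 2 + 2 + 3 + 16 + 8 + 16 + 2 = 49.
49 exceeds 36, so the answer is No.

No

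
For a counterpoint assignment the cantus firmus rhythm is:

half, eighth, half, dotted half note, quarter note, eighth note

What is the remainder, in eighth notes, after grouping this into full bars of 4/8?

2

One bar of 4/8 = 4 eighth notes.
Convert each value to eighth notes: half = 4; eighth = 1; half = 4; dotted half note = 6; quarter note = 2; eighth note = 1.
Altogether 4 + 1 + 4 + 6 + 2 + 1 = 18.
18 ÷ 4 = 4 complete bars with 2 eighth notes remaining.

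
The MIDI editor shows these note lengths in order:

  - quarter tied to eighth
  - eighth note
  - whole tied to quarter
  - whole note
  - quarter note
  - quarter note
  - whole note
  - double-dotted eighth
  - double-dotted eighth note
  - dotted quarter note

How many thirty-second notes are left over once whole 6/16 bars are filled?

6

One bar of 6/16 = 12 thirty-second notes.
Each duration in thirty-second notes: quarter tied to eighth (quarter + eighth) = 12; eighth note = 4; whole tied to quarter (whole + quarter) = 40; whole note = 32; quarter note = 8; quarter note = 8; whole note = 32; double-dotted eighth = 7; double-dotted eighth note = 7; dotted quarter note = 12.
Total: 12 + 4 + 40 + 32 + 8 + 8 + 32 + 7 + 7 + 12 = 162.
162 ÷ 12 = 13 complete bars with 6 thirty-second notes remaining.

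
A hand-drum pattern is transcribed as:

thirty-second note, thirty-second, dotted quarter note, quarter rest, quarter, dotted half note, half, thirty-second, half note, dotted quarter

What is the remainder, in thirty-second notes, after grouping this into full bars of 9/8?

27

One bar of 9/8 = 36 thirty-second notes.
In thirty-second notes: thirty-second note = 1; thirty-second = 1; dotted quarter note = 12; quarter rest = 8; quarter = 8; dotted half note = 24; half = 16; thirty-second = 1; half note = 16; dotted quarter = 12.
Sum: 1 + 1 + 12 + 8 + 8 + 24 + 16 + 1 + 16 + 12 = 99.
99 ÷ 36 = 2 complete bars with 27 thirty-second notes remaining.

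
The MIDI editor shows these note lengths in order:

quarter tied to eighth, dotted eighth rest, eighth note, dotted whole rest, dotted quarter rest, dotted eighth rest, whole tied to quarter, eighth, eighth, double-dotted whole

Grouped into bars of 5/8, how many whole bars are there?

One bar of 5/8 = 10 sixteenth notes.
In sixteenth notes: quarter tied to eighth (quarter + eighth) = 6; dotted eighth rest = 3; eighth note = 2; dotted whole rest = 24; dotted quarter rest = 6; dotted eighth rest = 3; whole tied to quarter (whole + quarter) = 20; eighth = 2; eighth = 2; double-dotted whole = 28.
Sum: 6 + 3 + 2 + 24 + 6 + 3 + 20 + 2 + 2 + 28 = 96.
96 ÷ 10 = 9 complete bars with 6 left over.

9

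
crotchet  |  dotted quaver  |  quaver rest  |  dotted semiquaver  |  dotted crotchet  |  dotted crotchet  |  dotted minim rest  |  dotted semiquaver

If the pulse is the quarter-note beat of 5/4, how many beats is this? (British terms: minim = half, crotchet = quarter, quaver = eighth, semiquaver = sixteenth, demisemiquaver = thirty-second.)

One quarter-note beat = 8 thirty-second notes.
Convert each value to thirty-second notes: crotchet = 8; dotted quaver = 6; quaver rest = 4; dotted semiquaver = 3; dotted crotchet = 12; dotted crotchet = 12; dotted minim rest = 24; dotted semiquaver = 3.
Altogether 8 + 6 + 4 + 3 + 12 + 12 + 24 + 3 = 72.
72 ÷ 8 = 9 beats.

9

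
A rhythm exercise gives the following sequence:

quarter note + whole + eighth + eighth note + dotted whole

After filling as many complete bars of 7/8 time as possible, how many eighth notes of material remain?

One bar of 7/8 = 7 eighth notes.
Each duration in eighth notes: quarter note = 2; whole = 8; eighth = 1; eighth note = 1; dotted whole = 12.
Total: 2 + 8 + 1 + 1 + 12 = 24.
24 ÷ 7 = 3 complete bars with 3 eighth notes remaining.

3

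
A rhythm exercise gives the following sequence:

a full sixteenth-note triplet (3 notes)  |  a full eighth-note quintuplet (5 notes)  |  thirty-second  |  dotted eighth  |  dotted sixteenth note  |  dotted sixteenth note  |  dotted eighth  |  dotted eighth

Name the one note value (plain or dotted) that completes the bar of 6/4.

The bar of 6/4 = 48 thirty-second notes.
Convert each value to thirty-second notes: a full sixteenth-note triplet (3 notes) (three triplet sixteenths span one eighth) = 4; a full eighth-note quintuplet (5 notes) (five quintuplet eighths span one half) = 16; thirty-second = 1; dotted eighth = 6; dotted sixteenth note = 3; dotted sixteenth note = 3; dotted eighth = 6; dotted eighth = 6.
Total: 4 + 16 + 1 + 6 + 3 + 3 + 6 + 6 = 45.
Remaining: 48 − 45 = 3 thirty-second notes, which is a dotted sixteenth note.

dotted sixteenth note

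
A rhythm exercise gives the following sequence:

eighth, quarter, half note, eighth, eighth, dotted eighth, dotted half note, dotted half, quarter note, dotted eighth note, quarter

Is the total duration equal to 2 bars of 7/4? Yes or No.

One bar of 7/4 = 28 sixteenth notes, so 2 bars = 56.
In sixteenth notes: eighth = 2; quarter = 4; half note = 8; eighth = 2; eighth = 2; dotted eighth = 3; dotted half note = 12; dotted half = 12; quarter note = 4; dotted eighth note = 3; quarter = 4.
Altogether 2 + 4 + 8 + 2 + 2 + 3 + 12 + 12 + 4 + 3 + 4 = 56.
56 equals 56, so the answer is Yes.

Yes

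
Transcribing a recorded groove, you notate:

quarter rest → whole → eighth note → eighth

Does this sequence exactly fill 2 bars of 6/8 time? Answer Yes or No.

One bar of 6/8 = 6 eighth notes, so 2 bars = 12.
Working in eighth notes: quarter rest = 2; whole = 8; eighth note = 1; eighth = 1.
Adding: 2 + 8 + 1 + 1 = 12.
12 equals 12, so the answer is Yes.

Yes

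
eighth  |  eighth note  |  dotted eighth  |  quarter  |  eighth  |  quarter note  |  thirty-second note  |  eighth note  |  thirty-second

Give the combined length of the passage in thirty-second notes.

40

In thirty-second notes: eighth = 4; eighth note = 4; dotted eighth = 6; quarter = 8; eighth = 4; quarter note = 8; thirty-second note = 1; eighth note = 4; thirty-second = 1.
Total: 4 + 4 + 6 + 8 + 4 + 8 + 1 + 4 + 1 = 40 thirty-second notes.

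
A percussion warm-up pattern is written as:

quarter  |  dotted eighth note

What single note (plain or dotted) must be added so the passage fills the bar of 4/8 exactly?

The bar of 4/8 = 8 sixteenth notes.
Convert each value to sixteenth notes: quarter = 4; dotted eighth note = 3.
Sum: 4 + 3 = 7.
Remaining: 8 − 7 = 1 sixteenth note, which is a sixteenth note.

sixteenth note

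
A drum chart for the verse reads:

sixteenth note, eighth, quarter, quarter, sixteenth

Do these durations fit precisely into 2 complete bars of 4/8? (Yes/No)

No

One bar of 4/8 = 8 sixteenth notes, so 2 bars = 16.
Working in sixteenth notes: sixteenth note = 1; eighth = 2; quarter = 4; quarter = 4; sixteenth = 1.
Adding: 1 + 2 + 4 + 4 + 1 = 12.
12 falls short of 16, so the answer is No.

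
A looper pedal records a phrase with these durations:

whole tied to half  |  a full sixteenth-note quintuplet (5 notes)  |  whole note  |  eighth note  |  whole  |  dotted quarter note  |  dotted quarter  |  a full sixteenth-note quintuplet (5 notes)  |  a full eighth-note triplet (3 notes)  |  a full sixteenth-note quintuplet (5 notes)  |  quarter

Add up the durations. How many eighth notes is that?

Convert each value to eighth notes: whole tied to half (whole + half) = 12; a full sixteenth-note quintuplet (5 notes) (five quintuplet sixteenths span one quarter) = 2; whole note = 8; eighth note = 1; whole = 8; dotted quarter note = 3; dotted quarter = 3; a full sixteenth-note quintuplet (5 notes) (five quintuplet sixteenths span one quarter) = 2; a full eighth-note triplet (3 notes) (three triplet eighths span one quarter) = 2; a full sixteenth-note quintuplet (5 notes) (five quintuplet sixteenths span one quarter) = 2; quarter = 2.
Altogether 12 + 2 + 8 + 1 + 8 + 3 + 3 + 2 + 2 + 2 + 2 = 45 eighth notes.

45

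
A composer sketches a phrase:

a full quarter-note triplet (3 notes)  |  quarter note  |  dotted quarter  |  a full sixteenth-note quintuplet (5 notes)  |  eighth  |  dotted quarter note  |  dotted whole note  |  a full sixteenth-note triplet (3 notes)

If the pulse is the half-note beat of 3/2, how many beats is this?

7

One half-note beat = 4 eighth notes.
Each duration in eighth notes: a full quarter-note triplet (3 notes) (three triplet quarters span one half) = 4; quarter note = 2; dotted quarter = 3; a full sixteenth-note quintuplet (5 notes) (five quintuplet sixteenths span one quarter) = 2; eighth = 1; dotted quarter note = 3; dotted whole note = 12; a full sixteenth-note triplet (3 notes) (three triplet sixteenths span one eighth) = 1.
Sum: 4 + 2 + 3 + 2 + 1 + 3 + 12 + 1 = 28.
28 ÷ 4 = 7 beats.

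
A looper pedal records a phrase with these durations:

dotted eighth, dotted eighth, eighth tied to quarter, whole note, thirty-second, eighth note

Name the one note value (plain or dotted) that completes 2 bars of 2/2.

dotted sixteenth note

2 bars of 2/2 = 64 thirty-second notes.
Express everything in thirty-second notes: dotted eighth = 6; dotted eighth = 6; eighth tied to quarter (eighth + quarter) = 12; whole note = 32; thirty-second = 1; eighth note = 4.
Adding: 6 + 6 + 12 + 32 + 1 + 4 = 61.
Remaining: 64 − 61 = 3 thirty-second notes, which is a dotted sixteenth note.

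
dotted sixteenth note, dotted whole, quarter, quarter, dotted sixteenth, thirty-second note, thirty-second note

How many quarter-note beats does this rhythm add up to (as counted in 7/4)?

9

One quarter-note beat = 8 thirty-second notes.
Express everything in thirty-second notes: dotted sixteenth note = 3; dotted whole = 48; quarter = 8; quarter = 8; dotted sixteenth = 3; thirty-second note = 1; thirty-second note = 1.
Adding: 3 + 48 + 8 + 8 + 3 + 1 + 1 = 72.
72 ÷ 8 = 9 beats.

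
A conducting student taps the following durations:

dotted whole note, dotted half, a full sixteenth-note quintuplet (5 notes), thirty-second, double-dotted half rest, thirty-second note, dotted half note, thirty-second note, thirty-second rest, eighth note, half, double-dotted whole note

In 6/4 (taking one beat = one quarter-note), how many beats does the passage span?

26.5

One quarter-note beat = 8 thirty-second notes.
Each duration in thirty-second notes: dotted whole note = 48; dotted half = 24; a full sixteenth-note quintuplet (5 notes) (five quintuplet sixteenths span one quarter) = 8; thirty-second = 1; double-dotted half rest = 28; thirty-second note = 1; dotted half note = 24; thirty-second note = 1; thirty-second rest = 1; eighth note = 4; half = 16; double-dotted whole note = 56.
Altogether 48 + 24 + 8 + 1 + 28 + 1 + 24 + 1 + 1 + 4 + 16 + 56 = 212.
212 ÷ 8 = 26.5 beats.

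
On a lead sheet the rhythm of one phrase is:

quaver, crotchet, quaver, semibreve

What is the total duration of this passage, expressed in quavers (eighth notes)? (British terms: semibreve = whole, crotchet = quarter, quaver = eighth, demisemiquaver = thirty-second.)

Each duration in eighth notes: quaver = 1; crotchet = 2; quaver = 1; semibreve = 8.
Adding: 1 + 2 + 1 + 8 = 12 eighth notes.

12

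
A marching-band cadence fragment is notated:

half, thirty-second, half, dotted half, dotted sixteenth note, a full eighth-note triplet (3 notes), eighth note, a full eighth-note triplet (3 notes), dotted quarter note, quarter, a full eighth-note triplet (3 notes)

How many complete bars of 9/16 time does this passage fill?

6

One bar of 9/16 = 18 thirty-second notes.
Each duration in thirty-second notes: half = 16; thirty-second = 1; half = 16; dotted half = 24; dotted sixteenth note = 3; a full eighth-note triplet (3 notes) (three triplet eighths span one quarter) = 8; eighth note = 4; a full eighth-note triplet (3 notes) (three triplet eighths span one quarter) = 8; dotted quarter note = 12; quarter = 8; a full eighth-note triplet (3 notes) (three triplet eighths span one quarter) = 8.
Adding: 16 + 1 + 16 + 24 + 3 + 8 + 4 + 8 + 12 + 8 + 8 = 108.
108 ÷ 18 = 6 complete bars with 0 left over.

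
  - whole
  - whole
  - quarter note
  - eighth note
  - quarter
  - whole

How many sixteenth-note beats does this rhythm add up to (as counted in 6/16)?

One sixteenth-note beat = 2 thirty-second notes.
Working in thirty-second notes: whole = 32; whole = 32; quarter note = 8; eighth note = 4; quarter = 8; whole = 32.
Altogether 32 + 32 + 8 + 4 + 8 + 32 = 116.
116 ÷ 2 = 58 beats.

58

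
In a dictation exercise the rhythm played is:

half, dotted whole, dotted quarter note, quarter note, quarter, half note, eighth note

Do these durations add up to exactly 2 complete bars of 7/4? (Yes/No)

One bar of 7/4 = 14 eighth notes, so 2 bars = 28.
Express everything in eighth notes: half = 4; dotted whole = 12; dotted quarter note = 3; quarter note = 2; quarter = 2; half note = 4; eighth note = 1.
Total: 4 + 12 + 3 + 2 + 2 + 4 + 1 = 28.
28 equals 28, so the answer is Yes.

Yes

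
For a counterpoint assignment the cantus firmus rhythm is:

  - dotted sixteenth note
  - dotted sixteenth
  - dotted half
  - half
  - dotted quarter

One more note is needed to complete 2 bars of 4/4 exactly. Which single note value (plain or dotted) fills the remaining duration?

2 bars of 4/4 = 64 thirty-second notes.
Each duration in thirty-second notes: dotted sixteenth note = 3; dotted sixteenth = 3; dotted half = 24; half = 16; dotted quarter = 12.
Altogether 3 + 3 + 24 + 16 + 12 = 58.
Remaining: 64 − 58 = 6 thirty-second notes, which is a dotted eighth note.

dotted eighth note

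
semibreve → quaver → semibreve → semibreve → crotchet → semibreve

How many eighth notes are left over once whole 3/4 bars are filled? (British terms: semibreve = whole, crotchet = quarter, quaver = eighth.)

One bar of 3/4 = 6 eighth notes.
Working in eighth notes: semibreve = 8; quaver = 1; semibreve = 8; semibreve = 8; crotchet = 2; semibreve = 8.
Sum: 8 + 1 + 8 + 8 + 2 + 8 = 35.
35 ÷ 6 = 5 complete bars with 5 eighth notes remaining.

5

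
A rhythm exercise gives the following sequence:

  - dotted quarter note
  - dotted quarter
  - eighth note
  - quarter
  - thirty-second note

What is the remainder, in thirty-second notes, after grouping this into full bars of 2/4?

One bar of 2/4 = 16 thirty-second notes.
Express everything in thirty-second notes: dotted quarter note = 12; dotted quarter = 12; eighth note = 4; quarter = 8; thirty-second note = 1.
Sum: 12 + 12 + 4 + 8 + 1 = 37.
37 ÷ 16 = 2 complete bars with 5 thirty-second notes remaining.

5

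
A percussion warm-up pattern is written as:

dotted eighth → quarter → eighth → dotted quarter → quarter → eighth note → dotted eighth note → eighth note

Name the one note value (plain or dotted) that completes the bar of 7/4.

The bar of 7/4 = 28 sixteenth notes.
Express everything in sixteenth notes: dotted eighth = 3; quarter = 4; eighth = 2; dotted quarter = 6; quarter = 4; eighth note = 2; dotted eighth note = 3; eighth note = 2.
Total: 3 + 4 + 2 + 6 + 4 + 2 + 3 + 2 = 26.
Remaining: 28 − 26 = 2 sixteenth notes, which is a eighth note.

eighth note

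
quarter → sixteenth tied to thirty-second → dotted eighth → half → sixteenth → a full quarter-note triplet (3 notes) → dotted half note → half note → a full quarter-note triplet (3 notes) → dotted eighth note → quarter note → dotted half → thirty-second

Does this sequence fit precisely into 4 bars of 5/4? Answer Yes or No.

No

One bar of 5/4 = 40 thirty-second notes, so 4 bars = 160.
Express everything in thirty-second notes: quarter = 8; sixteenth tied to thirty-second (sixteenth + thirty-second) = 3; dotted eighth = 6; half = 16; sixteenth = 2; a full quarter-note triplet (3 notes) (three triplet quarters span one half) = 16; dotted half note = 24; half note = 16; a full quarter-note triplet (3 notes) (three triplet quarters span one half) = 16; dotted eighth note = 6; quarter note = 8; dotted half = 24; thirty-second = 1.
Sum: 8 + 3 + 6 + 16 + 2 + 16 + 24 + 16 + 16 + 6 + 8 + 24 + 1 = 146.
146 falls short of 160, so the answer is No.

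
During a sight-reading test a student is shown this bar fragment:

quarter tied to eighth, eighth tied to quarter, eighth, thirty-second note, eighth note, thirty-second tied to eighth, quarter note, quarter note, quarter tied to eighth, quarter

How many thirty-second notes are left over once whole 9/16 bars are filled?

2

One bar of 9/16 = 18 thirty-second notes.
In thirty-second notes: quarter tied to eighth (quarter + eighth) = 12; eighth tied to quarter (eighth + quarter) = 12; eighth = 4; thirty-second note = 1; eighth note = 4; thirty-second tied to eighth (thirty-second + eighth) = 5; quarter note = 8; quarter note = 8; quarter tied to eighth (quarter + eighth) = 12; quarter = 8.
Adding: 12 + 12 + 4 + 1 + 4 + 5 + 8 + 8 + 12 + 8 = 74.
74 ÷ 18 = 4 complete bars with 2 thirty-second notes remaining.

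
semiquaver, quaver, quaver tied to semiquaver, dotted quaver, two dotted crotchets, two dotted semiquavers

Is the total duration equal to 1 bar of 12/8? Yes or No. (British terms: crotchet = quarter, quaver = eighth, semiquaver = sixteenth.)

Yes

One bar of 12/8 = 48 thirty-second notes.
Working in thirty-second notes: semiquaver = 2; quaver = 4; quaver tied to semiquaver (quaver + semiquaver) = 6; dotted quaver = 6; dotted crotchet = 12; dotted crotchet = 12; dotted semiquaver = 3; dotted semiquaver = 3.
Total: 2 + 4 + 6 + 6 + 12 + 12 + 3 + 3 = 48.
48 equals 48, so the answer is Yes.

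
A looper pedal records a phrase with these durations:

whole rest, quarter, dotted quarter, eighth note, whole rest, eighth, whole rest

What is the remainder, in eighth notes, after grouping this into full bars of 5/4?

1

One bar of 5/4 = 10 eighth notes.
Working in eighth notes: whole rest = 8; quarter = 2; dotted quarter = 3; eighth note = 1; whole rest = 8; eighth = 1; whole rest = 8.
Sum: 8 + 2 + 3 + 1 + 8 + 1 + 8 = 31.
31 ÷ 10 = 3 complete bars with 1 eighth note remaining.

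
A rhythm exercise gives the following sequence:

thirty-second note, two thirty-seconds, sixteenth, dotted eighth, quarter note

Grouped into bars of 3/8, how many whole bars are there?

One bar of 3/8 = 12 thirty-second notes.
Working in thirty-second notes: thirty-second note = 1; thirty-second = 1; thirty-second = 1; sixteenth = 2; dotted eighth = 6; quarter note = 8.
Sum: 1 + 1 + 1 + 2 + 6 + 8 = 19.
19 ÷ 12 = 1 complete bar with 7 left over.

1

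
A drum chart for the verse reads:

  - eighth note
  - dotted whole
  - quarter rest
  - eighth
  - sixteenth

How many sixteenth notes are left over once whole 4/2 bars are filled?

One bar of 4/2 = 32 sixteenth notes.
Express everything in sixteenth notes: eighth note = 2; dotted whole = 24; quarter rest = 4; eighth = 2; sixteenth = 1.
Altogether 2 + 24 + 4 + 2 + 1 = 33.
33 ÷ 32 = 1 complete bar with 1 sixteenth note remaining.

1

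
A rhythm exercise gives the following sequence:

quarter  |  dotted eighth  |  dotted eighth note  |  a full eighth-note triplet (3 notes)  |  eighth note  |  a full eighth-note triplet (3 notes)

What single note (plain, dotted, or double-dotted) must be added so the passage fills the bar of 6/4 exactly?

quarter note

The bar of 6/4 = 24 sixteenth notes.
Each duration in sixteenth notes: quarter = 4; dotted eighth = 3; dotted eighth note = 3; a full eighth-note triplet (3 notes) (three triplet eighths span one quarter) = 4; eighth note = 2; a full eighth-note triplet (3 notes) (three triplet eighths span one quarter) = 4.
Sum: 4 + 3 + 3 + 4 + 2 + 4 = 20.
Remaining: 24 − 20 = 4 sixteenth notes, which is a quarter note.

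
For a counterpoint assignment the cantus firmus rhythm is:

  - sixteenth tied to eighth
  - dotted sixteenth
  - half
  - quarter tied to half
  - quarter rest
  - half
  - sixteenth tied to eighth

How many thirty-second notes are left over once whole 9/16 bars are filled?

One bar of 9/16 = 18 thirty-second notes.
Convert each value to thirty-second notes: sixteenth tied to eighth (sixteenth + eighth) = 6; dotted sixteenth = 3; half = 16; quarter tied to half (quarter + half) = 24; quarter rest = 8; half = 16; sixteenth tied to eighth (sixteenth + eighth) = 6.
Sum: 6 + 3 + 16 + 24 + 8 + 16 + 6 = 79.
79 ÷ 18 = 4 complete bars with 7 thirty-second notes remaining.

7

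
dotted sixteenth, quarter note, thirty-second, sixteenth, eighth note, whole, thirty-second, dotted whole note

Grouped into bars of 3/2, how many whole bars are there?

2

One bar of 3/2 = 48 thirty-second notes.
Express everything in thirty-second notes: dotted sixteenth = 3; quarter note = 8; thirty-second = 1; sixteenth = 2; eighth note = 4; whole = 32; thirty-second = 1; dotted whole note = 48.
Altogether 3 + 8 + 1 + 2 + 4 + 32 + 1 + 48 = 99.
99 ÷ 48 = 2 complete bars with 3 left over.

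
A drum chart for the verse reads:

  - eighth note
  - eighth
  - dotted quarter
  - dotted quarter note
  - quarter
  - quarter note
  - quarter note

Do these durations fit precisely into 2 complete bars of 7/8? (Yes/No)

Yes

One bar of 7/8 = 7 eighth notes, so 2 bars = 14.
Each duration in eighth notes: eighth note = 1; eighth = 1; dotted quarter = 3; dotted quarter note = 3; quarter = 2; quarter note = 2; quarter note = 2.
Sum: 1 + 1 + 3 + 3 + 2 + 2 + 2 = 14.
14 equals 14, so the answer is Yes.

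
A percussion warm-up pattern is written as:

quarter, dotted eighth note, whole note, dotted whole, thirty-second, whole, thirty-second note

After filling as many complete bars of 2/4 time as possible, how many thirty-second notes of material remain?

One bar of 2/4 = 16 thirty-second notes.
Each duration in thirty-second notes: quarter = 8; dotted eighth note = 6; whole note = 32; dotted whole = 48; thirty-second = 1; whole = 32; thirty-second note = 1.
Adding: 8 + 6 + 32 + 48 + 1 + 32 + 1 = 128.
128 ÷ 16 = 8 complete bars with 0 thirty-second notes remaining.

0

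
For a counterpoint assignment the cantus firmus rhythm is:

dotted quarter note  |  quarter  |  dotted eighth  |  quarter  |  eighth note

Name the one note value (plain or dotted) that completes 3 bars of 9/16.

3 bars of 9/16 = 27 sixteenth notes.
Express everything in sixteenth notes: dotted quarter note = 6; quarter = 4; dotted eighth = 3; quarter = 4; eighth note = 2.
Sum: 6 + 4 + 3 + 4 + 2 = 19.
Remaining: 27 − 19 = 8 sixteenth notes, which is a half note.

half note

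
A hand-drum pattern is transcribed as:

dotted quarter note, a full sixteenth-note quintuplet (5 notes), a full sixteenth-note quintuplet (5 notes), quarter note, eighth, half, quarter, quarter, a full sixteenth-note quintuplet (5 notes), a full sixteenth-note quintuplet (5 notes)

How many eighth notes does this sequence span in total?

22

Convert each value to eighth notes: dotted quarter note = 3; a full sixteenth-note quintuplet (5 notes) (five quintuplet sixteenths span one quarter) = 2; a full sixteenth-note quintuplet (5 notes) (five quintuplet sixteenths span one quarter) = 2; quarter note = 2; eighth = 1; half = 4; quarter = 2; quarter = 2; a full sixteenth-note quintuplet (5 notes) (five quintuplet sixteenths span one quarter) = 2; a full sixteenth-note quintuplet (5 notes) (five quintuplet sixteenths span one quarter) = 2.
Sum: 3 + 2 + 2 + 2 + 1 + 4 + 2 + 2 + 2 + 2 = 22 eighth notes.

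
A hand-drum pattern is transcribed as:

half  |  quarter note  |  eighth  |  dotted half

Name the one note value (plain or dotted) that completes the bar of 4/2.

dotted quarter note

The bar of 4/2 = 16 eighth notes.
Working in eighth notes: half = 4; quarter note = 2; eighth = 1; dotted half = 6.
Altogether 4 + 2 + 1 + 6 = 13.
Remaining: 16 − 13 = 3 eighth notes, which is a dotted quarter note.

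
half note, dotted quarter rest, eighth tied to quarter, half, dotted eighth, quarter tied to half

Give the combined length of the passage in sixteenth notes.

Express everything in sixteenth notes: half note = 8; dotted quarter rest = 6; eighth tied to quarter (eighth + quarter) = 6; half = 8; dotted eighth = 3; quarter tied to half (quarter + half) = 12.
Altogether 8 + 6 + 6 + 8 + 3 + 12 = 43 sixteenth notes.

43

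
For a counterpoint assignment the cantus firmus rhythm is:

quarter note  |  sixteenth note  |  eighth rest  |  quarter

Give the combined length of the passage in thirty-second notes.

Express everything in thirty-second notes: quarter note = 8; sixteenth note = 2; eighth rest = 4; quarter = 8.
Adding: 8 + 2 + 4 + 8 = 22 thirty-second notes.

22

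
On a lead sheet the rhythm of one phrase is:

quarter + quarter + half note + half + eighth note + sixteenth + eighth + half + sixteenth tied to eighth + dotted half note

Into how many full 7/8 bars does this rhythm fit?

3

One bar of 7/8 = 14 sixteenth notes.
In sixteenth notes: quarter = 4; quarter = 4; half note = 8; half = 8; eighth note = 2; sixteenth = 1; eighth = 2; half = 8; sixteenth tied to eighth (sixteenth + eighth) = 3; dotted half note = 12.
Adding: 4 + 4 + 8 + 8 + 2 + 1 + 2 + 8 + 3 + 12 = 52.
52 ÷ 14 = 3 complete bars with 10 left over.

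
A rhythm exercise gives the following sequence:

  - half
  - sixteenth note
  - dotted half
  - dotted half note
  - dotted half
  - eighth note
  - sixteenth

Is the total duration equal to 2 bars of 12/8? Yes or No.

One bar of 12/8 = 24 sixteenth notes, so 2 bars = 48.
Convert each value to sixteenth notes: half = 8; sixteenth note = 1; dotted half = 12; dotted half note = 12; dotted half = 12; eighth note = 2; sixteenth = 1.
Sum: 8 + 1 + 12 + 12 + 12 + 2 + 1 = 48.
48 equals 48, so the answer is Yes.

Yes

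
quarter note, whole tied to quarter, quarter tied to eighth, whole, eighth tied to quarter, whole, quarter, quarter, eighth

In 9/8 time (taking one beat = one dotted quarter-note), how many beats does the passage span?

One dotted quarter-note beat = 3 eighth notes.
Each duration in eighth notes: quarter note = 2; whole tied to quarter (whole + quarter) = 10; quarter tied to eighth (quarter + eighth) = 3; whole = 8; eighth tied to quarter (eighth + quarter) = 3; whole = 8; quarter = 2; quarter = 2; eighth = 1.
Altogether 2 + 10 + 3 + 8 + 3 + 8 + 2 + 2 + 1 = 39.
39 ÷ 3 = 13 beats.

13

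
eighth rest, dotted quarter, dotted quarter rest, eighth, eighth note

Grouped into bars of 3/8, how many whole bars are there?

3

One bar of 3/8 = 3 eighth notes.
Working in eighth notes: eighth rest = 1; dotted quarter = 3; dotted quarter rest = 3; eighth = 1; eighth note = 1.
Total: 1 + 3 + 3 + 1 + 1 = 9.
9 ÷ 3 = 3 complete bars with 0 left over.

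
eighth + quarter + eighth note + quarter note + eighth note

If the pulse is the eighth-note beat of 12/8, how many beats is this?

One eighth-note beat = 2 sixteenth notes.
Working in sixteenth notes: eighth = 2; quarter = 4; eighth note = 2; quarter note = 4; eighth note = 2.
Altogether 2 + 4 + 2 + 4 + 2 = 14.
14 ÷ 2 = 7 beats.

7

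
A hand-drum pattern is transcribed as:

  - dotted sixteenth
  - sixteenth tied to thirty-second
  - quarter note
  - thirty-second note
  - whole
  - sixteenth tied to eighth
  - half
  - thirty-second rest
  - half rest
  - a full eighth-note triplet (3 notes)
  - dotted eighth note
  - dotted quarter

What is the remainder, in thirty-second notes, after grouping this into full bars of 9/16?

One bar of 9/16 = 18 thirty-second notes.
In thirty-second notes: dotted sixteenth = 3; sixteenth tied to thirty-second (sixteenth + thirty-second) = 3; quarter note = 8; thirty-second note = 1; whole = 32; sixteenth tied to eighth (sixteenth + eighth) = 6; half = 16; thirty-second rest = 1; half rest = 16; a full eighth-note triplet (3 notes) (three triplet eighths span one quarter) = 8; dotted eighth note = 6; dotted quarter = 12.
Adding: 3 + 3 + 8 + 1 + 32 + 6 + 16 + 1 + 16 + 8 + 6 + 12 = 112.
112 ÷ 18 = 6 complete bars with 4 thirty-second notes remaining.

4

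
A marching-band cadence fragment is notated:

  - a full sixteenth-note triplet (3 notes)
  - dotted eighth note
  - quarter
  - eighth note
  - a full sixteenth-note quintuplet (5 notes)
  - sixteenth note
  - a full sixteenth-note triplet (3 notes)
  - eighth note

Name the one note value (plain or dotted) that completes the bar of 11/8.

The bar of 11/8 = 22 sixteenth notes.
Convert each value to sixteenth notes: a full sixteenth-note triplet (3 notes) (three triplet sixteenths span one eighth) = 2; dotted eighth note = 3; quarter = 4; eighth note = 2; a full sixteenth-note quintuplet (5 notes) (five quintuplet sixteenths span one quarter) = 4; sixteenth note = 1; a full sixteenth-note triplet (3 notes) (three triplet sixteenths span one eighth) = 2; eighth note = 2.
Total: 2 + 3 + 4 + 2 + 4 + 1 + 2 + 2 = 20.
Remaining: 22 − 20 = 2 sixteenth notes, which is a eighth note.

eighth note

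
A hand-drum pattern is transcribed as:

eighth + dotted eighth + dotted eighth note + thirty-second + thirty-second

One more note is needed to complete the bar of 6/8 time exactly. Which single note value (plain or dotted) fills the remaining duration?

The bar of 6/8 = 24 thirty-second notes.
In thirty-second notes: eighth = 4; dotted eighth = 6; dotted eighth note = 6; thirty-second = 1; thirty-second = 1.
Altogether 4 + 6 + 6 + 1 + 1 = 18.
Remaining: 24 − 18 = 6 thirty-second notes, which is a dotted eighth note.

dotted eighth note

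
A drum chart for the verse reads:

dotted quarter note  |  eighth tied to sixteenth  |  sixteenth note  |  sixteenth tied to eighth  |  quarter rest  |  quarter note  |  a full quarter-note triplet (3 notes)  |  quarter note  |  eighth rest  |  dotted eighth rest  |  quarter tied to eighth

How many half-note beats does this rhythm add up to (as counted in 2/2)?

One half-note beat = 8 sixteenth notes.
In sixteenth notes: dotted quarter note = 6; eighth tied to sixteenth (eighth + sixteenth) = 3; sixteenth note = 1; sixteenth tied to eighth (sixteenth + eighth) = 3; quarter rest = 4; quarter note = 4; a full quarter-note triplet (3 notes) (three triplet quarters span one half) = 8; quarter note = 4; eighth rest = 2; dotted eighth rest = 3; quarter tied to eighth (quarter + eighth) = 6.
Adding: 6 + 3 + 1 + 3 + 4 + 4 + 8 + 4 + 2 + 3 + 6 = 44.
44 ÷ 8 = 5.5 beats.

5.5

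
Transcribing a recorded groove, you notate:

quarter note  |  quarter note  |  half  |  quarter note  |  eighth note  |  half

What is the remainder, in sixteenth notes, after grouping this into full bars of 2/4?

6

One bar of 2/4 = 4 eighth notes.
Convert each value to eighth notes: quarter note = 2; quarter note = 2; half = 4; quarter note = 2; eighth note = 1; half = 4.
Total: 2 + 2 + 4 + 2 + 1 + 4 = 15.
15 ÷ 4 = 3 complete bars with 3 eighth notes remaining = 6 sixteenth notes.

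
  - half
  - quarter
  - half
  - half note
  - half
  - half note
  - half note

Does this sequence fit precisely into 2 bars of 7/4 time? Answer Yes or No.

One bar of 7/4 = 7 quarter notes, so 2 bars = 14.
Each duration in quarter notes: half = 2; quarter = 1; half = 2; half note = 2; half = 2; half note = 2; half note = 2.
Adding: 2 + 1 + 2 + 2 + 2 + 2 + 2 = 13.
13 falls short of 14, so the answer is No.

No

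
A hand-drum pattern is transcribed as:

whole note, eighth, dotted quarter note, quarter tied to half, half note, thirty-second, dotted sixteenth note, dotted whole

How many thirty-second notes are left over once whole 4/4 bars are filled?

One bar of 4/4 = 32 thirty-second notes.
Express everything in thirty-second notes: whole note = 32; eighth = 4; dotted quarter note = 12; quarter tied to half (quarter + half) = 24; half note = 16; thirty-second = 1; dotted sixteenth note = 3; dotted whole = 48.
Altogether 32 + 4 + 12 + 24 + 16 + 1 + 3 + 48 = 140.
140 ÷ 32 = 4 complete bars with 12 thirty-second notes remaining.

12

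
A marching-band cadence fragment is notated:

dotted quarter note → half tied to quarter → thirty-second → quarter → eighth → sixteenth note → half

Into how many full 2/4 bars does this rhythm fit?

One bar of 2/4 = 16 thirty-second notes.
Working in thirty-second notes: dotted quarter note = 12; half tied to quarter (half + quarter) = 24; thirty-second = 1; quarter = 8; eighth = 4; sixteenth note = 2; half = 16.
Altogether 12 + 24 + 1 + 8 + 4 + 2 + 16 = 67.
67 ÷ 16 = 4 complete bars with 3 left over.

4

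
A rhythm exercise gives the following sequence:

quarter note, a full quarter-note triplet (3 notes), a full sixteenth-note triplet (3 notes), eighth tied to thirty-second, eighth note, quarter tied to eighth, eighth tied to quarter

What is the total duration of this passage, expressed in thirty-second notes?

Working in thirty-second notes: quarter note = 8; a full quarter-note triplet (3 notes) (three triplet quarters span one half) = 16; a full sixteenth-note triplet (3 notes) (three triplet sixteenths span one eighth) = 4; eighth tied to thirty-second (eighth + thirty-second) = 5; eighth note = 4; quarter tied to eighth (quarter + eighth) = 12; eighth tied to quarter (eighth + quarter) = 12.
Sum: 8 + 16 + 4 + 5 + 4 + 12 + 12 = 61 thirty-second notes.

61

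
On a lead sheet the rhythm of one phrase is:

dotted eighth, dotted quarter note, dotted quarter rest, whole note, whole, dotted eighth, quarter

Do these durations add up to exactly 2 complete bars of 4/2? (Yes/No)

One bar of 4/2 = 32 sixteenth notes, so 2 bars = 64.
Express everything in sixteenth notes: dotted eighth = 3; dotted quarter note = 6; dotted quarter rest = 6; whole note = 16; whole = 16; dotted eighth = 3; quarter = 4.
Sum: 3 + 6 + 6 + 16 + 16 + 3 + 4 = 54.
54 falls short of 64, so the answer is No.

No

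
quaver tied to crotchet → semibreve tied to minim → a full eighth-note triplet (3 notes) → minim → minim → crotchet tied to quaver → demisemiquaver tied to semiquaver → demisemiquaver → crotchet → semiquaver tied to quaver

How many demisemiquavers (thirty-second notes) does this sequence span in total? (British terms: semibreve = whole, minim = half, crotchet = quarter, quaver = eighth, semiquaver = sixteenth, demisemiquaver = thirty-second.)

130

Each duration in thirty-second notes: quaver tied to crotchet (quaver + crotchet) = 12; semibreve tied to minim (semibreve + minim) = 48; a full eighth-note triplet (3 notes) (three triplet eighths span one quarter) = 8; minim = 16; minim = 16; crotchet tied to quaver (crotchet + quaver) = 12; demisemiquaver tied to semiquaver (demisemiquaver + semiquaver) = 3; demisemiquaver = 1; crotchet = 8; semiquaver tied to quaver (semiquaver + quaver) = 6.
Sum: 12 + 48 + 8 + 16 + 16 + 12 + 3 + 1 + 8 + 6 = 130 thirty-second notes.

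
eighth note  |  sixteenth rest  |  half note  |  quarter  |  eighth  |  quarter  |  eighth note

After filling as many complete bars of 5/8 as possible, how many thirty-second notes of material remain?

One bar of 5/8 = 10 sixteenth notes.
Convert each value to sixteenth notes: eighth note = 2; sixteenth rest = 1; half note = 8; quarter = 4; eighth = 2; quarter = 4; eighth note = 2.
Total: 2 + 1 + 8 + 4 + 2 + 4 + 2 = 23.
23 ÷ 10 = 2 complete bars with 3 sixteenth notes remaining = 6 thirty-second notes.

6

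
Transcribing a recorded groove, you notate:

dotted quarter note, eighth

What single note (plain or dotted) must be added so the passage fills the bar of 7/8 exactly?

dotted quarter note

The bar of 7/8 = 7 eighth notes.
Express everything in eighth notes: dotted quarter note = 3; eighth = 1.
Total: 3 + 1 = 4.
Remaining: 7 − 4 = 3 eighth notes, which is a dotted quarter note.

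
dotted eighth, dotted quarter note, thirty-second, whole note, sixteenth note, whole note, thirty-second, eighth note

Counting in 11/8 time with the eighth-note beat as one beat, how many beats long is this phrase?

One eighth-note beat = 4 thirty-second notes.
Working in thirty-second notes: dotted eighth = 6; dotted quarter note = 12; thirty-second = 1; whole note = 32; sixteenth note = 2; whole note = 32; thirty-second = 1; eighth note = 4.
Sum: 6 + 12 + 1 + 32 + 2 + 32 + 1 + 4 = 90.
90 ÷ 4 = 22.5 beats.

22.5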